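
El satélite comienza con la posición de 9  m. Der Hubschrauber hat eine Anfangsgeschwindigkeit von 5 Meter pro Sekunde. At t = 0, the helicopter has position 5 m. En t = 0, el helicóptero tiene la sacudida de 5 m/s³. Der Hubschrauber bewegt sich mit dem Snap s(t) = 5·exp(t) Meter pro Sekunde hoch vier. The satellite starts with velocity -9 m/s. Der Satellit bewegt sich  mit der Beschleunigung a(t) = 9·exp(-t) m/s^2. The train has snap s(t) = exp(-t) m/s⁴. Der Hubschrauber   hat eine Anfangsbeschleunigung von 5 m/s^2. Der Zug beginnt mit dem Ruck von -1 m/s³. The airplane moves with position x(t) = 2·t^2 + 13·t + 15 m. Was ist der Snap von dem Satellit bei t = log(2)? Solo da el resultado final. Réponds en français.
Le snap à t = log(2) est s = 9/2.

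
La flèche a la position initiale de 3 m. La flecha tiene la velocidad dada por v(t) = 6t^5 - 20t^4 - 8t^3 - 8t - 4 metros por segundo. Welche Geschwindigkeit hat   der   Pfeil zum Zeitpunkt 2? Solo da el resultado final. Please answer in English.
v(2) = -212.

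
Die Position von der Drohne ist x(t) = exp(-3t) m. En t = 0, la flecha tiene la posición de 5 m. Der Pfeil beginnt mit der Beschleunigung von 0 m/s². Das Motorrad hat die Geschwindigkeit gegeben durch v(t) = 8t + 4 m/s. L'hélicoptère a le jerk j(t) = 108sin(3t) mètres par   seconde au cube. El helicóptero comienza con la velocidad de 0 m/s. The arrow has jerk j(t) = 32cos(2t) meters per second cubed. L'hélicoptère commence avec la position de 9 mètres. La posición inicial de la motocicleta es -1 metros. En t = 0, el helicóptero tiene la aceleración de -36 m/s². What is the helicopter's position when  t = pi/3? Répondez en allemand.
Ausgehend von dem Ruck j(t) = 108·sin(3·t), nehmen wir 3 Stammfunktionen. Mit ∫j(t)dt und Anwendung von a(0) = -36, finden wir a(t) = -36·cos(3·t). Durch Integration von der Beschleunigung und Verwendung der Anfangsbedingung v(0) = 0, erhalten wir v(t) = -12·sin(3·t). Das Integral von der Geschwindigkeit ist die Position. Mit x(0) = 9 erhalten wir x(t) = 4·cos(3·t) + 5. Mit x(t) = 4·cos(3·t) + 5 und Einsetzen von t = pi/3, finden wir x = 1.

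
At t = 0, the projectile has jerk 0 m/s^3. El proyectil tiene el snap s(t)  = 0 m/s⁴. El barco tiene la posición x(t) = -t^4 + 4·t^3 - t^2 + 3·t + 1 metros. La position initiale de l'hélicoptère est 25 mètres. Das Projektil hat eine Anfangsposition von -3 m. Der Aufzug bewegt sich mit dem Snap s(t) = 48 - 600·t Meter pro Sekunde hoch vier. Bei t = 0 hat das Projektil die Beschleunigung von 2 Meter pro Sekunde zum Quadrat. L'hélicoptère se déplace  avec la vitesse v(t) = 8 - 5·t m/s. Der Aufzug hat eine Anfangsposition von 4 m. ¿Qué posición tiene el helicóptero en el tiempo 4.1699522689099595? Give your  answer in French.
En partant de la vitesse v(t) = 8 - 5·t, nous prenons 1 primitive. En prenant ∫v(t)dt et en appliquant x(0) = 25, nous trouvons x(t) = -5·t^2/2 + 8·t + 25. En utilisant x(t) = -5·t^2/2 + 8·t + 25 et en substituant t = 4.1699522689099595, nous trouvons x = 14.8883633388114.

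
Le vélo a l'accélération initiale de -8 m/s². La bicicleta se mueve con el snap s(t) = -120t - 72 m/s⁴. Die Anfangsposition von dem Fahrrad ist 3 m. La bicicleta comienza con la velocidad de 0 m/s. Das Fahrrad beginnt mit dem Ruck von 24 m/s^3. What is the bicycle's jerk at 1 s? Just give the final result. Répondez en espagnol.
La sacudida en t = 1 es j = -108.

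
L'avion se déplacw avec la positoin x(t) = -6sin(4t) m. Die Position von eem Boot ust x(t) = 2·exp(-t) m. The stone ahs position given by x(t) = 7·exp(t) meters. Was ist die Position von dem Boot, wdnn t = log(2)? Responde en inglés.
We have position x(t) = 2·exp(-t). Substituting t = log(2): x(log(2)) = 1.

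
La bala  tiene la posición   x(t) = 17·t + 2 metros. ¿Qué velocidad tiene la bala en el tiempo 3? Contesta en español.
Para resolver esto, necesitamos tomar 1 derivada de nuestra ecuación de la posición x(t) = 17·t + 2. La derivada de la posición da la velocidad: v(t) = 17. De la ecuación de la velocidad v(t) = 17, sustituimos t = 3 para obtener v = 17.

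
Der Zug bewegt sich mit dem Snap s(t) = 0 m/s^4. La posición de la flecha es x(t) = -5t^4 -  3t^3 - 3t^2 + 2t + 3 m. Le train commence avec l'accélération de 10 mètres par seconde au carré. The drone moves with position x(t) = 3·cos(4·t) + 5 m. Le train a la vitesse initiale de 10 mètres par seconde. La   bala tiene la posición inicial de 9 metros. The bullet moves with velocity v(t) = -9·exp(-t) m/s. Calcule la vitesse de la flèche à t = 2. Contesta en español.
Para resolver esto, necesitamos tomar 1 derivada de nuestra ecuación de la posición x(t) = -5·t^4 - 3·t^3 - 3·t^2 + 2·t + 3. La derivada de la posición da la velocidad: v(t) = -20·t^3 - 9·t^2 - 6·t + 2. De la ecuación de la velocidad v(t) = -20·t^3 - 9·t^2 - 6·t + 2, sustituimos t = 2 para obtener v = -206.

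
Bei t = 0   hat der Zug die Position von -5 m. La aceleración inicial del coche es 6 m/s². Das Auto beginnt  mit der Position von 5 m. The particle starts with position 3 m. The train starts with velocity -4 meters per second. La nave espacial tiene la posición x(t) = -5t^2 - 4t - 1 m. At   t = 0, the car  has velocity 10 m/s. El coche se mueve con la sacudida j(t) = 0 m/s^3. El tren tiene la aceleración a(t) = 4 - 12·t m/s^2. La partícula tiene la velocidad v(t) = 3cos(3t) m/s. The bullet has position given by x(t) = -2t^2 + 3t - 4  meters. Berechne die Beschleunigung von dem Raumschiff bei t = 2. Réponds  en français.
Pour résoudre ceci, nous devons prendre 2 dérivées de notre équation de la position x(t) = -5·t^2 - 4·t - 1. En dérivant la position, nous obtenons la vitesse: v(t) = -10·t - 4. En prenant d/dt de v(t), nous trouvons a(t) = -10. De l'équation de l'accélération a(t) = -10, nous substituons t = 2 pour obtenir a = -10.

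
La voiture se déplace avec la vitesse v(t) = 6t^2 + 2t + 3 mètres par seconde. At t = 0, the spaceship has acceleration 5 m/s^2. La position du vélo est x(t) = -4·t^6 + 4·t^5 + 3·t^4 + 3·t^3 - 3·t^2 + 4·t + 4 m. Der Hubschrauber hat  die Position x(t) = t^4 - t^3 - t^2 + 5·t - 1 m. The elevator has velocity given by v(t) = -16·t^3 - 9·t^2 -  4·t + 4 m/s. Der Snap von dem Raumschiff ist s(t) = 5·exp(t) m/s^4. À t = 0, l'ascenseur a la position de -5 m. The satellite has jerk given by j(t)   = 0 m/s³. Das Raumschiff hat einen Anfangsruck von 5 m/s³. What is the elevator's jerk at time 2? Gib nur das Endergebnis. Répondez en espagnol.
j(2) = -210.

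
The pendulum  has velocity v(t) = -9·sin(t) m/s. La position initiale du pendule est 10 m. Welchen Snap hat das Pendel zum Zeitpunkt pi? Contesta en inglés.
Starting from velocity v(t) = -9·sin(t), we take 3 derivatives. Taking d/dt of v(t), we find a(t) = -9·cos(t). Taking d/dt of a(t), we find j(t) = 9·sin(t). The derivative of jerk gives snap: s(t) = 9·cos(t). From the given snap equation s(t) = 9·cos(t), we substitute t = pi to get s = -9.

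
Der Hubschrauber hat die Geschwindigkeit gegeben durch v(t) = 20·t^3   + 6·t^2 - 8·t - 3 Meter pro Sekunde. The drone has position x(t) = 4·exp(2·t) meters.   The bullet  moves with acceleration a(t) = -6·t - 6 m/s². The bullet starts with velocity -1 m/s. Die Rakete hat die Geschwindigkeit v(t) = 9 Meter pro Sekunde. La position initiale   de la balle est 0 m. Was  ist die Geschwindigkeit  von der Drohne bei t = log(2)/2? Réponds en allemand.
Ausgehend von der Position x(t) = 4·exp(2·t), nehmen wir 1 Ableitung. Durch Ableiten von der Position erhalten wir die Geschwindigkeit: v(t) = 8·exp(2·t). Wir haben die Geschwindigkeit v(t) = 8·exp(2·t). Durch Einsetzen von t = log(2)/2: v(log(2)/2) = 16.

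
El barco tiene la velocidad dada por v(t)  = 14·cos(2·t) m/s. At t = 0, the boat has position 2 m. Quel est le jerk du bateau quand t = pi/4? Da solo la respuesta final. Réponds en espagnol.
j(pi/4) = 0.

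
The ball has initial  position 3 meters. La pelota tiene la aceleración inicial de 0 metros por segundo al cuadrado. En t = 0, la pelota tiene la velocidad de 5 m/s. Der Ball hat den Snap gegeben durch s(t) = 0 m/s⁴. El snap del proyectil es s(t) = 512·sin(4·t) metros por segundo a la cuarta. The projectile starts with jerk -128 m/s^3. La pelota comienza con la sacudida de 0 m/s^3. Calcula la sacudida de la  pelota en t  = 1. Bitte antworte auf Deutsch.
Wir müssen das Integral unserer Gleichung für den Snap s(t) = 0 1-mal finden. Die Stammfunktion von dem Snap ist der Ruck. Mit j(0) = 0 erhalten wir j(t) = 0. Wir haben den Ruck j(t) = 0. Durch Einsetzen von t = 1: j(1) = 0.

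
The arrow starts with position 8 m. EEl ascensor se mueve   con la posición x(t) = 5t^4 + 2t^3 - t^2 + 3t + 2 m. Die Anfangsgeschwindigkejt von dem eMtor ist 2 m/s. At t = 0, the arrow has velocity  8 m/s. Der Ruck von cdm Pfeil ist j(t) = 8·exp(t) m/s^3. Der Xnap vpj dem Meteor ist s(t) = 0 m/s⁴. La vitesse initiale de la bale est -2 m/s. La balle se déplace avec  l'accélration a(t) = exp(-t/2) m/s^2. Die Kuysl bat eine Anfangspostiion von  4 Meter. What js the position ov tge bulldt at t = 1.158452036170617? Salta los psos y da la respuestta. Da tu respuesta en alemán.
x(1.158452036170617) = 2.24132754208585.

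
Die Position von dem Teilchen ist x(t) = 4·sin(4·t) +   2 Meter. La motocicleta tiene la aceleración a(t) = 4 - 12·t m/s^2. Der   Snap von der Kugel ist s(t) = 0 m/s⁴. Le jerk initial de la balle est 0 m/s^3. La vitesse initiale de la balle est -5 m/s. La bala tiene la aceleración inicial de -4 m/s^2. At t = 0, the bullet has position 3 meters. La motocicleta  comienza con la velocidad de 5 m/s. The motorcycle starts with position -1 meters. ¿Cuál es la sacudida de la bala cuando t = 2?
Para resolver esto, necesitamos tomar 1 antiderivada de nuestra ecuación del snap s(t) = 0. La antiderivada del snap es la sacudida. Usando j(0) = 0, obtenemos j(t) = 0. Tenemos la sacudida j(t) = 0. Sustituyendo t = 2: j(2) = 0.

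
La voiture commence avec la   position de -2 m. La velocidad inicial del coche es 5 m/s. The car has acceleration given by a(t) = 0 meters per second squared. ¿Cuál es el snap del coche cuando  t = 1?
Debemos derivar nuestra ecuación de la aceleración a(t) = 0 2 veces. Tomando d/dt de a(t), encontramos j(t) = 0. Tomando d/dt de j(t), encontramos s(t) = 0. De la ecuación del snap s(t) = 0, sustituimos t = 1 para obtener s = 0.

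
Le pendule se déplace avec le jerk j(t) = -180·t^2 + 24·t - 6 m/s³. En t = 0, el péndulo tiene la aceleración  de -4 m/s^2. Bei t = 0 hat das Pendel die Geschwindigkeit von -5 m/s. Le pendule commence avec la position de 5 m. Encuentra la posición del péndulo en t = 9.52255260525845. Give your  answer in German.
Ausgehend von dem Ruck j(t) = -180·t^2 + 24·t - 6, nehmen wir 3 Integrale. Mit ∫j(t)dt und Anwendung von a(0) = -4, finden wir a(t) = -60·t^3 + 12·t^2 - 6·t - 4. Durch Integration von der Beschleunigung und Verwendung der Anfangsbedingung v(0) = -5, erhalten wir v(t) = -15·t^4 + 4·t^3 - 3·t^2 - 4·t - 5. Durch Integration von der Geschwindigkeit und Verwendung der Anfangsbedingung x(0) = 5, erhalten wir x(t) = -3·t^5 + t^4 - t^3 - 2·t^2 - 5·t + 5. Mit x(t) = -3·t^5 + t^4 - t^3 - 2·t^2 - 5·t + 5 und Einsetzen von t = 9.52255260525845, finden wir x = -227767.564267283.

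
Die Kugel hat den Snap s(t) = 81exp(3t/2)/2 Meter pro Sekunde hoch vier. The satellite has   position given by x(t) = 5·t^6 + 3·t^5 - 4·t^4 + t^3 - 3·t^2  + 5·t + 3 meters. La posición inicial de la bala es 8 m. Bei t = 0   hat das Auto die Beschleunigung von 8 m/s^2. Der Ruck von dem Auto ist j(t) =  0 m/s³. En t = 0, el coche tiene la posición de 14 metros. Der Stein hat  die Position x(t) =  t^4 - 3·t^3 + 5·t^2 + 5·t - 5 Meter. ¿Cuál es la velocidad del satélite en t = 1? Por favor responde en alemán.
Wir müssen unsere Gleichung für die Position x(t) = 5·t^6 + 3·t^5 - 4·t^4 + t^3 - 3·t^2 + 5·t + 3 1-mal ableiten. Mit d/dt von x(t) finden wir v(t) = 30·t^5 + 15·t^4 - 16·t^3 + 3·t^2 - 6·t + 5. Wir haben die Geschwindigkeit v(t) = 30·t^5 + 15·t^4 - 16·t^3 + 3·t^2 - 6·t + 5. Durch Einsetzen von t = 1: v(1) = 31.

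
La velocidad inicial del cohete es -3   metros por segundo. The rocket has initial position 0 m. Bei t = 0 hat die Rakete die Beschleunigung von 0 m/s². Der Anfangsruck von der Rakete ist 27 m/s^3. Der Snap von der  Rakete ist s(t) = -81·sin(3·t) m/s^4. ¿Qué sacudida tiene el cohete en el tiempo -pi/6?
Debemos encontrar la antiderivada de nuestra ecuación del snap s(t) = -81·sin(3·t) 1 vez. La integral del snap, con j(0) = 27, da la sacudida: j(t) = 27·cos(3·t). Usando j(t) = 27·cos(3·t) y sustituyendo t = -pi/6, encontramos j = 0.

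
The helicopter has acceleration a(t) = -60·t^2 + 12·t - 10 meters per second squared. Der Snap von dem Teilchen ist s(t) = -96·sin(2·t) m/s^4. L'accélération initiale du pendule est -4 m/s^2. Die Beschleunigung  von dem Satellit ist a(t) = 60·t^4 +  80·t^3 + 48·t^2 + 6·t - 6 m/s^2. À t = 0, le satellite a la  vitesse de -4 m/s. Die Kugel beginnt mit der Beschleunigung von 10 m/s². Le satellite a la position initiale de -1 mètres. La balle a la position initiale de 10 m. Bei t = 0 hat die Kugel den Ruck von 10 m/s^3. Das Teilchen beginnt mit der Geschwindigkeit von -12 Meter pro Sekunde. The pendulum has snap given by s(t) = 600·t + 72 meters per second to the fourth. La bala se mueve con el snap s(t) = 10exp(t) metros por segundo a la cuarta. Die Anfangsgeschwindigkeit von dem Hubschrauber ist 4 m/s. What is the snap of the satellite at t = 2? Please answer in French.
Pour résoudre ceci, nous devons prendre 2 dérivées de notre équation de l'accélération a(t) = 60·t^4 + 80·t^3 + 48·t^2 + 6·t - 6. En prenant d/dt de a(t), nous trouvons j(t) = 240·t^3 + 240·t^2 + 96·t + 6. En prenant d/dt de j(t), nous trouvons s(t) = 720·t^2 + 480·t + 96. De l'équation du snap s(t) = 720·t^2 + 480·t + 96, nous substituons t = 2 pour obtenir s = 3936.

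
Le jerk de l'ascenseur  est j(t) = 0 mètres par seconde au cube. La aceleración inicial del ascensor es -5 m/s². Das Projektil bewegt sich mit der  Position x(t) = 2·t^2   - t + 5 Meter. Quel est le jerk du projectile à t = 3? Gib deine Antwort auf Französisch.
Pour résoudre ceci, nous devons prendre 3 dérivées de notre équation de la position x(t) = 2·t^2 - t + 5. En dérivant la position, nous obtenons la vitesse: v(t) = 4·t - 1. La dérivée de la vitesse donne l'accélération: a(t) = 4. En prenant d/dt de a(t), nous trouvons j(t) = 0. En utilisant j(t) = 0 et en substituant t = 3, nous trouvons j = 0.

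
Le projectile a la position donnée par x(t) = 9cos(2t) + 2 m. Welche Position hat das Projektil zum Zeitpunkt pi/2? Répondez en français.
Nous avons la position x(t) = 9·cos(2·t) + 2. En substituant t = pi/2: x(pi/2) = -7.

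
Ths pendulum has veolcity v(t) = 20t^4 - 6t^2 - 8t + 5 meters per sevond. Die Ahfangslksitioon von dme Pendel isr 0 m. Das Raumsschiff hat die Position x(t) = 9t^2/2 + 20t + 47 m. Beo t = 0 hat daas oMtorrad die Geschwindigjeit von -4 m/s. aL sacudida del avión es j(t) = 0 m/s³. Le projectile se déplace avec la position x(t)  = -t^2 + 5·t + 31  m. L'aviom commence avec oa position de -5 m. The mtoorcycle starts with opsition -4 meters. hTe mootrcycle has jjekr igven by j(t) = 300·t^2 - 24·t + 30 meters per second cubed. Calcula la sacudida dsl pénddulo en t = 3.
Partiendo de la velocidad v(t) = 20·t^4 - 6·t^2 - 8·t + 5, tomamos 2 derivadas. Tomando d/dt de v(t), encontramos a(t) = 80·t^3 - 12·t - 8. Derivando la aceleración, obtenemos la sacudida: j(t) = 240·t^2 - 12. De la ecuación de la sacudida j(t) = 240·t^2 - 12, sustituimos t = 3 para obtener j = 2148.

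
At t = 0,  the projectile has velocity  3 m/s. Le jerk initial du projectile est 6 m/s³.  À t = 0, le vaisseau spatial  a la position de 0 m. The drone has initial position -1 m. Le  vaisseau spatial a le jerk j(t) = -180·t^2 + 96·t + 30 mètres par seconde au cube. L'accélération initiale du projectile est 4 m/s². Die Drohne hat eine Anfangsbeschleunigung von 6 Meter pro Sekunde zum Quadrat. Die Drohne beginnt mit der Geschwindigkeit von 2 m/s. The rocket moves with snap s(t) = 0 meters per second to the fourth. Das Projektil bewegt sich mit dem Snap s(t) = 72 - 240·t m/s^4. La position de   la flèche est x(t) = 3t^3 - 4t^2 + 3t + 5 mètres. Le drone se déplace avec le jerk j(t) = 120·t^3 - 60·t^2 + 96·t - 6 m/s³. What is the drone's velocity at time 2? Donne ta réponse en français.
Pour résoudre ceci, nous devons prendre 2 primitives de notre équation du jerk j(t) = 120·t^3 - 60·t^2 + 96·t - 6. En intégrant le jerk et en utilisant la condition initiale a(0) = 6, nous obtenons a(t) = 30·t^4 - 20·t^3 + 48·t^2 - 6·t + 6. En intégrant l'accélération et en utilisant la condition initiale v(0) = 2, nous obtenons v(t) = 6·t^5 - 5·t^4 + 16·t^3 - 3·t^2 + 6·t + 2. Nous avons la vitesse v(t) = 6·t^5 - 5·t^4 + 16·t^3 - 3·t^2 + 6·t + 2. En substituant t = 2: v(2) = 242.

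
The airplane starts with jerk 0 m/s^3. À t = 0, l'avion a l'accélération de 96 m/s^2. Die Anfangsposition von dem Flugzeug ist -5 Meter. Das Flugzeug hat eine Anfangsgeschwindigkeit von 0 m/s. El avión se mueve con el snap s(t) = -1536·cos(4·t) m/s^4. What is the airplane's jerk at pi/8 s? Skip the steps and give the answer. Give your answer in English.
j(pi/8) = -384.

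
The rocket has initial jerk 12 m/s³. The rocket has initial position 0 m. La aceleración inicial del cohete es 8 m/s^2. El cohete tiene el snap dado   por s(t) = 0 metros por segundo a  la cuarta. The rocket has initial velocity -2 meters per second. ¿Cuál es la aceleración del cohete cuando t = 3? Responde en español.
Debemos encontrar la integral de nuestra ecuación del snap s(t) = 0 2 veces. Tomando ∫s(t)dt y aplicando j(0) = 12, encontramos j(t) = 12. Tomando ∫j(t)dt y aplicando a(0) = 8, encontramos a(t) = 12·t + 8. De la ecuación de la aceleración a(t) = 12·t + 8, sustituimos t = 3 para obtener a = 44.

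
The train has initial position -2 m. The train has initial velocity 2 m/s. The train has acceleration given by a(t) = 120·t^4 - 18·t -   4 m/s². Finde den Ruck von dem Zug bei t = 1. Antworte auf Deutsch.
Um dies zu lösen, müssen wir 1 Ableitung unserer Gleichung für die Beschleunigung a(t) = 120·t^4 - 18·t - 4 nehmen. Die Ableitung von der Beschleunigung ergibt den Ruck: j(t) = 480·t^3 - 18. Aus der Gleichung für den Ruck j(t) = 480·t^3 - 18, setzen wir t = 1 ein und erhalten j = 462.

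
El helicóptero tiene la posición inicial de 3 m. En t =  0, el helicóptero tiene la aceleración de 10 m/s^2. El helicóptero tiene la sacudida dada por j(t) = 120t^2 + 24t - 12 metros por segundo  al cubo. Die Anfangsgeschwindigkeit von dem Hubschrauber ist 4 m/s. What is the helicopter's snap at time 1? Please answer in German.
Um dies zu lösen, müssen wir 1 Ableitung unserer Gleichung für den Ruck j(t) = 120·t^2 + 24·t - 12 nehmen. Mit d/dt von j(t) finden wir s(t) = 240·t + 24. Mit s(t) = 240·t + 24 und Einsetzen von t = 1, finden wir s = 264.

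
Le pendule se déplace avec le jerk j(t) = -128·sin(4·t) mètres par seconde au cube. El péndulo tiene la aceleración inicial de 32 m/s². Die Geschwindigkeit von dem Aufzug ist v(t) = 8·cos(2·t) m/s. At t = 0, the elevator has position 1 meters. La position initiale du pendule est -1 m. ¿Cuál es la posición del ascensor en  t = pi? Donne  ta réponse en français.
En partant de la vitesse v(t) = 8·cos(2·t), nous prenons 1 primitive. En intégrant la vitesse et en utilisant la condition initiale x(0) = 1, nous obtenons x(t) = 4·sin(2·t) + 1. De l'équation de la position x(t) = 4·sin(2·t) + 1, nous substituons t = pi pour obtenir x = 1.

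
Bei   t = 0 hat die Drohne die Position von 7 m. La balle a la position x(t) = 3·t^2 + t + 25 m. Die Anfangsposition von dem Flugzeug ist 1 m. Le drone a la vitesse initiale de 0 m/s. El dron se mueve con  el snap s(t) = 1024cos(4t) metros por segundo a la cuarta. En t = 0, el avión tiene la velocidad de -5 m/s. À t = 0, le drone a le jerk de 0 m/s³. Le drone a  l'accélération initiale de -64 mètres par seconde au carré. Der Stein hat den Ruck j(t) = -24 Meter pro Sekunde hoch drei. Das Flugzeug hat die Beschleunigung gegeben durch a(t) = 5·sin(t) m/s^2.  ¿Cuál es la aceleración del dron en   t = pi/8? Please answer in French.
Pour résoudre ceci, nous devons prendre 2 intégrales de notre équation du snap s(t) = 1024·cos(4·t). En intégrant le snap et en utilisant la condition initiale j(0) = 0, nous obtenons j(t) = 256·sin(4·t). En intégrant le jerk et en utilisant la condition initiale a(0) = -64, nous obtenons a(t) = -64·cos(4·t). De l'équation de l'accélération a(t) = -64·cos(4·t), nous substituons t = pi/8 pour obtenir a = 0.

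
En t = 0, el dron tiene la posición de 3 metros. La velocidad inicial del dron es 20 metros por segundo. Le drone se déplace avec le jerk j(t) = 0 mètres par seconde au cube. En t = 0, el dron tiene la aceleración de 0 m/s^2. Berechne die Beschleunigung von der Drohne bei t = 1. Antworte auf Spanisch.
Partiendo de la sacudida j(t) = 0, tomamos 1 antiderivada. Tomando ∫j(t)dt y aplicando a(0) = 0, encontramos a(t) = 0. Tenemos la aceleración a(t) = 0. Sustituyendo t = 1: a(1) = 0.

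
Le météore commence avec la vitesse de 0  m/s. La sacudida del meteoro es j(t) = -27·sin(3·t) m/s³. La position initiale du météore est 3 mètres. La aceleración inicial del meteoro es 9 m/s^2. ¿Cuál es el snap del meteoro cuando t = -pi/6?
Debemos derivar nuestra ecuación de la sacudida j(t) = -27·sin(3·t) 1 vez. Tomando d/dt de j(t), encontramos s(t) = -81·cos(3·t). De la ecuación del snap s(t) = -81·cos(3·t), sustituimos t = -pi/6 para obtener s = 0.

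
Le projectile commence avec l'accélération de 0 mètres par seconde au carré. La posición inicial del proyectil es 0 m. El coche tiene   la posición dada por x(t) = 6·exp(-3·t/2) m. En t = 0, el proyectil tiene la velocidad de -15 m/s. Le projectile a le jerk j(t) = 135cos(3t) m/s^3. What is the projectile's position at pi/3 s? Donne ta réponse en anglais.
To solve this, we need to take 3 antiderivatives of our jerk equation j(t) = 135·cos(3·t). The antiderivative of jerk, with a(0) = 0, gives acceleration: a(t) = 45·sin(3·t). Integrating acceleration and using the initial condition v(0) = -15, we get v(t) = -15·cos(3·t). Integrating velocity and using the initial condition x(0) = 0, we get x(t) = -5·sin(3·t). From the given position equation x(t) = -5·sin(3·t), we substitute t = pi/3 to get x = 0.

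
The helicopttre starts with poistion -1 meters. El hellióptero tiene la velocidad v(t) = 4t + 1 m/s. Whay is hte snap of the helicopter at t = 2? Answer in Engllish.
Starting from velocity v(t) = 4·t + 1, we take 3 derivatives. Differentiating velocity, we get acceleration: a(t) = 4. Taking d/dt of a(t), we find j(t) = 0. Differentiating jerk, we get snap: s(t) = 0. From the given snap equation s(t) = 0, we substitute t = 2 to get s = 0.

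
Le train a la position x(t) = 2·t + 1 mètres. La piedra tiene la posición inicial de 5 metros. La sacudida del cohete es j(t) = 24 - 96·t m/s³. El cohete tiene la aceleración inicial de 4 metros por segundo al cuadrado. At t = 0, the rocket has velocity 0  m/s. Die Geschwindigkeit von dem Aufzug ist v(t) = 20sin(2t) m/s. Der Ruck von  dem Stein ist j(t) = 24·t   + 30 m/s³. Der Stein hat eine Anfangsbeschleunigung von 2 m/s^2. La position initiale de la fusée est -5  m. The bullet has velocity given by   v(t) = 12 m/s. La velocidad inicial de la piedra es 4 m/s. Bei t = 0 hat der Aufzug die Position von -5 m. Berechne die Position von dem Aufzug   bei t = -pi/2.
Wir müssen das Integral unserer Gleichung für die Geschwindigkeit v(t) = 20·sin(2·t) 1-mal finden. Das Integral von der Geschwindigkeit, mit x(0) = -5, ergibt die Position: x(t) = 5 - 10·cos(2·t). Mit x(t) = 5 - 10·cos(2·t) und Einsetzen von t = -pi/2, finden wir x = 15.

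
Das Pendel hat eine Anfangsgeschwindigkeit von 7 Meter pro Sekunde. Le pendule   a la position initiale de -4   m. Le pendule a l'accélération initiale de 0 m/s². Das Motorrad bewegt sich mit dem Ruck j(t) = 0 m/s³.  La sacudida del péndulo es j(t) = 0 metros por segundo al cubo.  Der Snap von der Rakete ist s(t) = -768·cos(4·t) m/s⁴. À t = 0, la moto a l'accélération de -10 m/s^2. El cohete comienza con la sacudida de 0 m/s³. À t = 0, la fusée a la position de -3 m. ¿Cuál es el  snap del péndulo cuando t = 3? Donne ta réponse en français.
Nous devons dériver notre équation du jerk j(t) = 0 1 fois. En prenant d/dt de j(t), nous trouvons s(t) = 0. En utilisant s(t) = 0 et en substituant t = 3, nous trouvons s = 0.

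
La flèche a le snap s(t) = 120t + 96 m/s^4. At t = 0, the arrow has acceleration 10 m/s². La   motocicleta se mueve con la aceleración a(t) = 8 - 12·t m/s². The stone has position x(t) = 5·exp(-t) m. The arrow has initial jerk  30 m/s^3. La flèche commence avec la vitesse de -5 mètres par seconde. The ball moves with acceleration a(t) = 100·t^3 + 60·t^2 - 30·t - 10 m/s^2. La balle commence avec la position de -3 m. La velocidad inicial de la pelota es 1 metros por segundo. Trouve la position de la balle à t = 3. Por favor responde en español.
Debemos encontrar la integral de nuestra ecuación de la aceleración a(t) = 100·t^3 + 60·t^2 - 30·t - 10 2 veces. Tomando ∫a(t)dt y aplicando v(0) = 1, encontramos v(t) = 25·t^4 + 20·t^3 - 15·t^2 - 10·t + 1. La antiderivada de la velocidad, con x(0) = -3, da la posición: x(t) = 5·t^5 + 5·t^4 - 5·t^3 - 5·t^2 + t - 3. De la ecuación de la posición x(t) = 5·t^5 + 5·t^4 - 5·t^3 - 5·t^2 + t - 3, sustituimos t = 3 para obtener x = 1440.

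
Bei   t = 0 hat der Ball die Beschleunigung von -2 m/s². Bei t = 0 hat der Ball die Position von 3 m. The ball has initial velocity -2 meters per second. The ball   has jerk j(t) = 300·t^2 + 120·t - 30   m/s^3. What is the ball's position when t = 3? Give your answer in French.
En partant du jerk j(t) = 300·t^2 + 120·t - 30, nous prenons 3 intégrales. En prenant ∫j(t)dt et en appliquant a(0) = -2, nous trouvons a(t) = 100·t^3 + 60·t^2 - 30·t - 2. L'intégrale de l'accélération est la vitesse. En utilisant v(0) = -2, nous obtenons v(t) = 25·t^4 + 20·t^3 - 15·t^2 - 2·t - 2. L'intégrale de la vitesse est la position. En utilisant x(0) = 3, nous obtenons x(t) = 5·t^5 + 5·t^4 - 5·t^3 - t^2 - 2·t + 3. De l'équation de la position x(t) = 5·t^5 + 5·t^4 - 5·t^3 - t^2 - 2·t + 3, nous substituons t = 3 pour obtenir x = 1473.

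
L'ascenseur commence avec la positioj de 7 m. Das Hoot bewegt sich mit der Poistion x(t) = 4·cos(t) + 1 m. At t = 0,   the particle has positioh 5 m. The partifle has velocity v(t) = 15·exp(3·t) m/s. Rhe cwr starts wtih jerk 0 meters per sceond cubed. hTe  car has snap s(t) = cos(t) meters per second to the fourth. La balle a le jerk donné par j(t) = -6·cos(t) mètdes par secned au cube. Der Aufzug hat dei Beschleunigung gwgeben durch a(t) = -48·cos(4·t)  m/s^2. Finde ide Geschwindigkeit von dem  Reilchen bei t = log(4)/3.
Mit v(t) = 15·exp(3·t) und Einsetzen von t = log(4)/3, finden wir v = 60.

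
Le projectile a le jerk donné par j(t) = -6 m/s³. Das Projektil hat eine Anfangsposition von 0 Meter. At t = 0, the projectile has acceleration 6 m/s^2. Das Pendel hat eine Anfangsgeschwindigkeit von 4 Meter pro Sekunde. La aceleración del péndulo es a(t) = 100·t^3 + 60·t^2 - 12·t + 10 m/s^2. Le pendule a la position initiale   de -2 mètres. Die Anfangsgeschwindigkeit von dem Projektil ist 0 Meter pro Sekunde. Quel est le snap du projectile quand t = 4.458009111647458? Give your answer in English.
Starting from jerk j(t) = -6, we take 1 derivative. Differentiating jerk, we get snap: s(t) = 0. We have snap s(t) = 0. Substituting t = 4.458009111647458: s(4.458009111647458) = 0.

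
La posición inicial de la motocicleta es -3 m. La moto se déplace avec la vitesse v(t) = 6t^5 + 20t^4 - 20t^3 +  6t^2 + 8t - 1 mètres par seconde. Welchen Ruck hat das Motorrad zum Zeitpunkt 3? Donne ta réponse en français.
Pour résoudre ceci, nous devons prendre 2 dérivées de notre équation de la vitesse v(t) = 6·t^5 + 20·t^4 - 20·t^3 + 6·t^2 + 8·t - 1. La dérivée de la vitesse donne l'accélération: a(t) = 30·t^4 + 80·t^3 - 60·t^2 + 12·t + 8. La dérivée de l'accélération donne le jerk: j(t) = 120·t^3 + 240·t^2 - 120·t + 12. En utilisant j(t) = 120·t^3 + 240·t^2 - 120·t + 12 et en substituant t = 3, nous trouvons j = 5052.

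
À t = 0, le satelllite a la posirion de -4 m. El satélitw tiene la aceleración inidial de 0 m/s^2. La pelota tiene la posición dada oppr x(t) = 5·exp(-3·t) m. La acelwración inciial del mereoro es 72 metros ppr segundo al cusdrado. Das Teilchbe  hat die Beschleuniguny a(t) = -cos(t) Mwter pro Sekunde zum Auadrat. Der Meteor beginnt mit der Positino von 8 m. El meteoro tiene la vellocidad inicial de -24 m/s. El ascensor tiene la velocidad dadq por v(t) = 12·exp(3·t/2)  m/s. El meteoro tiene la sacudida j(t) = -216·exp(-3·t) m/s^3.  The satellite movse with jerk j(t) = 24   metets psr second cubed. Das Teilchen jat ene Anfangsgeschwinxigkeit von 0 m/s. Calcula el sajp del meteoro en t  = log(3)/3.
Partiendo de la sacudida j(t) = -216·exp(-3·t), tomamos 1 derivada. Tomando d/dt de j(t), encontramos s(t) = 648·exp(-3·t). Tenemos el snap s(t) = 648·exp(-3·t). Sustituyendo t = log(3)/3: s(log(3)/3) = 216.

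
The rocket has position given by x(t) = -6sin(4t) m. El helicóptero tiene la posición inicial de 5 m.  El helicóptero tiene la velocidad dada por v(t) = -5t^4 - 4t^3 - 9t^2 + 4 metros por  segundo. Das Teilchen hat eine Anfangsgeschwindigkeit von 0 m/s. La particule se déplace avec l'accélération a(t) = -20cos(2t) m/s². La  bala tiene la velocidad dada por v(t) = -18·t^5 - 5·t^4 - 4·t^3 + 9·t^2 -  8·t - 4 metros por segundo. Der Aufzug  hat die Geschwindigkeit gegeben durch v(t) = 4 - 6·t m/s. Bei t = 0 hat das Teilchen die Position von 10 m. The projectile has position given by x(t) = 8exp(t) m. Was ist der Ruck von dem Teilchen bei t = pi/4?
Um dies zu lösen, müssen wir 1 Ableitung unserer Gleichung für die Beschleunigung a(t) = -20·cos(2·t) nehmen. Durch Ableiten von der Beschleunigung erhalten wir den Ruck: j(t) = 40·sin(2·t). Aus der Gleichung für den Ruck j(t) = 40·sin(2·t), setzen wir t = pi/4 ein und erhalten j = 40.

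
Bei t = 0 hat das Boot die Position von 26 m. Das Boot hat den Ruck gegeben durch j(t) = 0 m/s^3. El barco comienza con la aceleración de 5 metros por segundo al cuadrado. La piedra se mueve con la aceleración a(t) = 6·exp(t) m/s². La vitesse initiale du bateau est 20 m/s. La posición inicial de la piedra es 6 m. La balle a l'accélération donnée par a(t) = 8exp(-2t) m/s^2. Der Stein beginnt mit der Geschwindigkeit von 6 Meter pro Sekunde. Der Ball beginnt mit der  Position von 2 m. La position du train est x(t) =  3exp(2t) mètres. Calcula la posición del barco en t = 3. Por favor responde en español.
Para resolver esto, necesitamos tomar 3 antiderivadas de nuestra ecuación de la sacudida j(t) = 0. La integral de la sacudida, con a(0) = 5, da la aceleración: a(t) = 5. Tomando ∫a(t)dt y aplicando v(0) = 20, encontramos v(t) = 5·t + 20. La integral de la velocidad, con x(0) = 26, da la posición: x(t) = 5·t^2/2 + 20·t + 26. Usando x(t) = 5·t^2/2 + 20·t + 26 y sustituyendo t = 3, encontramos x = 217/2.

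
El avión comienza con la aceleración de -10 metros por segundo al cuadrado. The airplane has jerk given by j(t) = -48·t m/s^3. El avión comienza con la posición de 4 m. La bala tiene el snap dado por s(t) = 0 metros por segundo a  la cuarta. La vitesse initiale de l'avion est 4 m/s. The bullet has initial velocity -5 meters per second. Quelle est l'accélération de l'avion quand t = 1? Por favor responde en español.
Necesitamos integrar nuestra ecuación de la sacudida j(t) = -48·t 1 vez. La antiderivada de la sacudida, con a(0) = -10, da la aceleración: a(t) = -24·t^2 - 10. De la ecuación de la aceleración a(t) = -24·t^2 - 10, sustituimos t = 1 para obtener a = -34.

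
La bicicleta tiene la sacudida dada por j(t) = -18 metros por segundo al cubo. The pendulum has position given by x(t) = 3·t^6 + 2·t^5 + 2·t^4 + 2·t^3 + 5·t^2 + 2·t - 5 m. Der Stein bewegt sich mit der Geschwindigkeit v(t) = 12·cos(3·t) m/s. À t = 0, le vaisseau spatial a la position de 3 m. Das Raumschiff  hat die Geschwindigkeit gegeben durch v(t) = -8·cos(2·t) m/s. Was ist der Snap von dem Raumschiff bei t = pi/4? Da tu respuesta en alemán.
Wir müssen unsere Gleichung für die Geschwindigkeit v(t) = -8·cos(2·t) 3-mal ableiten. Mit d/dt von v(t) finden wir a(t) = 16·sin(2·t). Mit d/dt von a(t) finden wir j(t) = 32·cos(2·t). Die Ableitung von dem Ruck ergibt den Snap: s(t) = -64·sin(2·t). Mit s(t) = -64·sin(2·t) und Einsetzen von t = pi/4, finden wir s = -64.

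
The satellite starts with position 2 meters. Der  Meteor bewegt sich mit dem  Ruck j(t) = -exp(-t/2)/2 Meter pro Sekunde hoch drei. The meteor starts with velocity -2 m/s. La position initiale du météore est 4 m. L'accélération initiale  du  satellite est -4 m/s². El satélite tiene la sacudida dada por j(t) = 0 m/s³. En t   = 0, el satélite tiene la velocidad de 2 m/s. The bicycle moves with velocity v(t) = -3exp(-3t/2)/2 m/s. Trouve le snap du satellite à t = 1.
Nous devons dériver notre équation du jerk j(t) = 0 1 fois. La dérivée du jerk donne le snap: s(t) = 0. De l'équation du snap s(t) = 0, nous substituons t = 1 pour obtenir s = 0.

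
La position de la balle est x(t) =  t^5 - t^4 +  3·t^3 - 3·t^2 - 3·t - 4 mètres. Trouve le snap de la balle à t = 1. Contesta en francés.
Pour résoudre ceci, nous devons prendre 4 dérivées de notre équation de la position x(t) = t^5 - t^4 + 3·t^3 - 3·t^2 - 3·t - 4. En dérivant la position, nous obtenons la vitesse: v(t) = 5·t^4 - 4·t^3 + 9·t^2 - 6·t - 3. En dérivant la vitesse, nous obtenons l'accélération: a(t) = 20·t^3 - 12·t^2 + 18·t - 6. En dérivant l'accélération, nous obtenons le jerk: j(t) = 60·t^2 - 24·t + 18. La dérivée du jerk donne le snap: s(t) = 120·t - 24. De l'équation du snap s(t) = 120·t - 24, nous substituons t = 1 pour obtenir s = 96.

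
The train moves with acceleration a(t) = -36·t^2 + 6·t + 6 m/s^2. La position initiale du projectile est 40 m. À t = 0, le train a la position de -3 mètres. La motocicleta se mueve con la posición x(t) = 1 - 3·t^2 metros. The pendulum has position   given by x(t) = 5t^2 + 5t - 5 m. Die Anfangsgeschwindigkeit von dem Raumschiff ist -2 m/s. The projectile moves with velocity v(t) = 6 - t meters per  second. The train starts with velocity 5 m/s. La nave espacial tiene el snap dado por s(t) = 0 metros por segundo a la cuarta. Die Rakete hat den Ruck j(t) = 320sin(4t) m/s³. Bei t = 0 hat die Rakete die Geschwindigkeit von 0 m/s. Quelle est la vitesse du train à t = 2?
Nous devons trouver l'intégrale de notre équation de l'accélération a(t) = -36·t^2 + 6·t + 6 1 fois. En intégrant l'accélération et en utilisant la condition initiale v(0) = 5, nous obtenons v(t) = -12·t^3 + 3·t^2 + 6·t + 5. Nous avons la vitesse v(t) = -12·t^3 + 3·t^2 + 6·t + 5. En substituant t = 2: v(2) = -67.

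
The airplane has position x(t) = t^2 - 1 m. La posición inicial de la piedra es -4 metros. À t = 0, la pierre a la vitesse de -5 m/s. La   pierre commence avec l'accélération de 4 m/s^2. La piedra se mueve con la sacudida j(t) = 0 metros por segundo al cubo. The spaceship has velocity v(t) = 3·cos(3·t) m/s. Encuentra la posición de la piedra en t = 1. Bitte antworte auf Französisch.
Nous devons intégrer notre équation du jerk j(t) = 0 3 fois. En prenant ∫j(t)dt et en appliquant a(0) = 4, nous trouvons a(t) = 4. La primitive de l'accélération, avec v(0) = -5, donne la vitesse: v(t) = 4·t - 5. L'intégrale de la vitesse est la position. En utilisant x(0) = -4, nous obtenons x(t) = 2·t^2 - 5·t - 4. Nous avons la position x(t) = 2·t^2 - 5·t - 4. En substituant t = 1: x(1) = -7.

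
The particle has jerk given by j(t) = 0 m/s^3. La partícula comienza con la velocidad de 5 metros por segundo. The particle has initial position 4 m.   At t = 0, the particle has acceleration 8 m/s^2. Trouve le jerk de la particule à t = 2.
De l'équation du jerk j(t) = 0, nous substituons t = 2 pour obtenir j = 0.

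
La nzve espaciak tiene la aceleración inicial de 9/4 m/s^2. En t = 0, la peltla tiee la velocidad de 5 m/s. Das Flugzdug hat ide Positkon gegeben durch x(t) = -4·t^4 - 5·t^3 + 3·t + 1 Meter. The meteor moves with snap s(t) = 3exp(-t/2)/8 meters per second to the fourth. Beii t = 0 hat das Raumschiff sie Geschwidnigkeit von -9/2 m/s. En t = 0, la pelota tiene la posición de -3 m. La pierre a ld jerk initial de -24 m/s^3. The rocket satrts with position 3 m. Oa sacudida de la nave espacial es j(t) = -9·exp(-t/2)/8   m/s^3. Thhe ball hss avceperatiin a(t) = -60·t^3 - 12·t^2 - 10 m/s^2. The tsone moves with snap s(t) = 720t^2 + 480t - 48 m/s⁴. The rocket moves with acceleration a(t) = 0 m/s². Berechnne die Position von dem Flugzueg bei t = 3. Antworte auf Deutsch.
Aus der Gleichung für die Position x(t) = -4·t^4 - 5·t^3 + 3·t + 1, setzen wir t = 3 ein und erhalten x = -449.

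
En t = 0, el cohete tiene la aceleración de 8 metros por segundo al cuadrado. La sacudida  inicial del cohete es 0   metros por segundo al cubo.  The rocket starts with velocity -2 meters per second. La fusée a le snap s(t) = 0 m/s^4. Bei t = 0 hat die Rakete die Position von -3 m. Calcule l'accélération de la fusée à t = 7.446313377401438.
Nous devons intégrer notre équation du snap s(t) = 0 2 fois. En intégrant le snap et en utilisant la condition initiale j(0) = 0, nous obtenons j(t) = 0. En prenant ∫j(t)dt et en appliquant a(0) = 8, nous trouvons a(t) = 8. De l'équation de l'accélération a(t) = 8, nous substituons t = 7.446313377401438 pour obtenir a = 8.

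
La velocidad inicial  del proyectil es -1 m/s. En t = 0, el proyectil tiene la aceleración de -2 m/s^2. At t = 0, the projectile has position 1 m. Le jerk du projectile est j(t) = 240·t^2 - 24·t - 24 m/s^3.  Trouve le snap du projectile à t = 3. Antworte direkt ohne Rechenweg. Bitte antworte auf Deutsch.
Die Antwort ist 1416.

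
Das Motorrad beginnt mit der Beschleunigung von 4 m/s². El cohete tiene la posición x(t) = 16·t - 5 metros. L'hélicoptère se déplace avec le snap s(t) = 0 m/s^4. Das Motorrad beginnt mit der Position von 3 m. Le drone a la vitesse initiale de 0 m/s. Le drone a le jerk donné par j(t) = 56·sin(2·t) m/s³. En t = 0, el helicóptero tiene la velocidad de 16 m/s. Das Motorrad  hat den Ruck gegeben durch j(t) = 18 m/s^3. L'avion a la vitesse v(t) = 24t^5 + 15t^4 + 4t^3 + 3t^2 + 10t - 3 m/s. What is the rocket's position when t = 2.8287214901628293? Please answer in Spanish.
De la ecuación de la posición x(t) = 16·t - 5, sustituimos t = 2.8287214901628293 para obtener x = 40.2595438426053.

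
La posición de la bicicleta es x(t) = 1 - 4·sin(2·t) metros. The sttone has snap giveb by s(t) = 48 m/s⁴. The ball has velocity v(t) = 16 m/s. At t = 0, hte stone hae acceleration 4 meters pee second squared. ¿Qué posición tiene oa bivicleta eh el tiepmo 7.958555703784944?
Usando x(t) = 1 - 4·sin(2·t) y sustituyendo t = 7.958555703784944, encontramos x = 1.83050671409984.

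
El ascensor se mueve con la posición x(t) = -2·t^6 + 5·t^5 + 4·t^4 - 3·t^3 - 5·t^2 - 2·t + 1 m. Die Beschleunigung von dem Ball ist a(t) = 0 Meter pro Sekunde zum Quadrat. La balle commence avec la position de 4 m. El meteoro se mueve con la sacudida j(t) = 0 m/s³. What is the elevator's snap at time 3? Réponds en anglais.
We must differentiate our position equation x(t) = -2·t^6 + 5·t^5 + 4·t^4 - 3·t^3 - 5·t^2 - 2·t + 1 4 times. The derivative of position gives velocity: v(t) = -12·t^5 + 25·t^4 + 16·t^3 - 9·t^2 - 10·t - 2. Taking d/dt of v(t), we find a(t) = -60·t^4 + 100·t^3 + 48·t^2 - 18·t - 10. Differentiating acceleration, we get jerk: j(t) = -240·t^3 + 300·t^2 + 96·t - 18. The derivative of jerk gives snap: s(t) = -720·t^2 + 600·t + 96. From the given snap equation s(t) = -720·t^2 + 600·t + 96, we substitute t = 3 to get s = -4584.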